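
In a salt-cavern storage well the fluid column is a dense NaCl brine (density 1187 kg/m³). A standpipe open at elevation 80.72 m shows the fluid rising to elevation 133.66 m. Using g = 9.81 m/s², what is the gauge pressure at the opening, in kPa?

P ≈ 616 kPa

Pressure head ψ = h − z = 133.66 − 80.72 = 52.94 m.
P = ρgψ = 1187 × 9.81 × 52.94 = 616458 Pa ≈ 616 kPa.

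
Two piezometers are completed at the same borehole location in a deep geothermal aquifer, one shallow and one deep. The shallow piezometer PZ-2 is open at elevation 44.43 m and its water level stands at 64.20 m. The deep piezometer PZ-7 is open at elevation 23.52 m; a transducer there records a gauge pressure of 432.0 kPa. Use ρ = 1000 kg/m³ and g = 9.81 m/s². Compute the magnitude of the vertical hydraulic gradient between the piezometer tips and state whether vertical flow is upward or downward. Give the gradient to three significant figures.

Total head at PZ-2: h = 64.20 m (water level in the standpipe).
Pressure head at PZ-7: ψ = P/(ρg) = 432.0×1000 / (1000 × 9.81) = 44.04 m.
Total head at PZ-7: h = z + ψ = 23.52 + 44.04 = 67.56 m.
Δh = h(PZ-2) − h(PZ-7) = 64.20 − 67.56 = -3.36 m.
Vertical separation Δz = 44.43 − 23.52 = 20.91 m.
|i_v| = |Δh| / Δz = 3.36 / 20.91 = 0.161.
Head is higher in the deep piezometer, so vertical flow is upward (discharge condition).

|i_v| ≈ 0.161; vertical flow is upward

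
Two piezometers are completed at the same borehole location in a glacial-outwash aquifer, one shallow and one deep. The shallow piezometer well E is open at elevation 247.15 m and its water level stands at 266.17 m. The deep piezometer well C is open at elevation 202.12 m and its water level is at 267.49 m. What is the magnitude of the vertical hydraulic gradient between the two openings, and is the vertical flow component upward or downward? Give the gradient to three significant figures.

Total head at well E: h = 266.17 m (water level in the standpipe).
Total head at well C: h = 267.49 m.
Δh = h(well E) − h(well C) = 266.17 − 267.49 = -1.32 m.
Vertical separation Δz = 247.15 − 202.12 = 45.03 m.
|i_v| = |Δh| / Δz = 1.32 / 45.03 = 0.0293.
Head is higher in the deep piezometer, so vertical flow is upward (discharge condition).

|i_v| ≈ 0.0293; vertical flow is upward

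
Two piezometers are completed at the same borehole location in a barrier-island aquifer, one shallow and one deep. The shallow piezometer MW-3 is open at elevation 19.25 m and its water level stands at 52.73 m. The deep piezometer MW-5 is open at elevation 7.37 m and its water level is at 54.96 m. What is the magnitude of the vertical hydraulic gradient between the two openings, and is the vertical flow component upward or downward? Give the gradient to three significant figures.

|i_v| ≈ 0.188; vertical flow is upward

Total head at MW-3: h = 52.73 m (water level in the standpipe).
Total head at MW-5: h = 54.96 m.
Δh = h(MW-3) − h(MW-5) = 52.73 − 54.96 = -2.23 m.
Vertical separation Δz = 19.25 − 7.37 = 11.88 m.
|i_v| = |Δh| / Δz = 2.23 / 11.88 = 0.188.
Head is higher in the deep piezometer, so vertical flow is upward (discharge condition).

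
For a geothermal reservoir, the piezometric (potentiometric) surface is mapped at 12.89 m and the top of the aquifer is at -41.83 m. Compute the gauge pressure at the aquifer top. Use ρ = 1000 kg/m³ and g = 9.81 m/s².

P ≈ 537 kPa

Pressure head at the aquifer top: ψ = h − z = 12.89 − (-41.83) = 54.72 m.
P = ρgψ = 1000 × 9.81 × 54.72 = 536803 Pa ≈ 537 kPa.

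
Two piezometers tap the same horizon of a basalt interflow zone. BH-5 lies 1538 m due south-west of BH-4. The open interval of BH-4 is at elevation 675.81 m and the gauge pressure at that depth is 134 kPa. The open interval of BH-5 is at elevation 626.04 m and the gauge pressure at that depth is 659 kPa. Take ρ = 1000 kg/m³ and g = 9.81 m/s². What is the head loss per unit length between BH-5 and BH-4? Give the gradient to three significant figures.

Pressure head at BH-4: ψ = P/(ρg) = 134×1000 / (1000 × 9.81) = 13.66 m.
Total head at BH-4: h = z + ψ = 675.81 + 13.66 = 689.47 m.
Pressure head at BH-5: ψ = P/(ρg) = 659×1000 / (1000 × 9.81) = 67.18 m.
Total head at BH-5: h = z + ψ = 626.04 + 67.18 = 693.22 m.
Head difference: h(BH-4) − h(BH-5) = 689.47 − 693.22 = -3.75 m.
Hydraulic gradient: i = |Δh| / L = 3.75 / 1538 = 0.00244.

i ≈ 0.00244 m/m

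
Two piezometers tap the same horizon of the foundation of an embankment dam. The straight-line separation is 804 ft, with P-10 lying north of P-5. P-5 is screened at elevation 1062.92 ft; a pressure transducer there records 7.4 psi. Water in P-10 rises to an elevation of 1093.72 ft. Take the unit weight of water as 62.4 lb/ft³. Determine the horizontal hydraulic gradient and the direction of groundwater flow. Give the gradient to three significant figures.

i ≈ 0.0171; groundwater flows toward the south

Pressure head at P-5: ψ = 144·P/γ = 144 × 7.4 / 62.4 = 17.08 ft.
Total head at P-5: h = z + ψ = 1062.92 + 17.08 = 1080.00 ft.
Total head at P-10: h = 1093.72 ft (water level in the piezometer is the total head).
Head difference: h(P-5) − h(P-10) = 1080.00 − 1093.72 = -13.72 ft.
Hydraulic gradient: i = |Δh| / L = 13.72 / 804 = 0.0171.
Flow is from higher to lower head: from P-10 toward P-5, i.e. toward the south.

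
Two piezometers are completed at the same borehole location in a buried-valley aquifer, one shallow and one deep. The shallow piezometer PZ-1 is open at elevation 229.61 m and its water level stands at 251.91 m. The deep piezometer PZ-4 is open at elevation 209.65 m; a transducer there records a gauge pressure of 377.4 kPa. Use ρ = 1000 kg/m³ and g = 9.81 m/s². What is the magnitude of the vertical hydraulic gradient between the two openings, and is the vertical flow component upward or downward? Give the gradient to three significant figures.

|i_v| ≈ 0.190; vertical flow is downward

Total head at PZ-1: h = 251.91 m (water level in the standpipe).
Pressure head at PZ-4: ψ = P/(ρg) = 377.4×1000 / (1000 × 9.81) = 38.47 m.
Total head at PZ-4: h = z + ψ = 209.65 + 38.47 = 248.12 m.
Δh = h(PZ-1) − h(PZ-4) = 251.91 − 248.12 = 3.79 m.
Vertical separation Δz = 229.61 − 209.65 = 19.96 m.
|i_v| = |Δh| / Δz = 3.79 / 19.96 = 0.190.
Head is higher in the shallow piezometer, so vertical flow is downward (recharge condition).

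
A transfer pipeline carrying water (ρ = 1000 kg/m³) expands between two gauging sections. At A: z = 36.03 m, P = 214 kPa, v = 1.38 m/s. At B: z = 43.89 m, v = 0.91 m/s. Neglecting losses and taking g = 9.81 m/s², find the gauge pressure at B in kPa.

P₂ ≈ 137 kPa

Pressure head at A: ψ₁ = P₁/(ρg) = 214×1000 / (1000 × 9.81) = 21.81 m.
Velocity heads: v₁²/2g = 1.38²/19.62 = 0.097 m; v₂²/2g = 0.91²/19.62 = 0.042 m.
Total head H = z₁ + ψ₁ + v₁²/2g = 36.03 + 21.81 + 0.097 = 57.94 m.
ψ₂ = H − z₂ − v₂²/2g = 57.94 − 43.89 − 0.042 = 14.01 m.
P₂ = ρgψ₂ = 1000 × 9.81 × 14.01 ≈ 137 kPa.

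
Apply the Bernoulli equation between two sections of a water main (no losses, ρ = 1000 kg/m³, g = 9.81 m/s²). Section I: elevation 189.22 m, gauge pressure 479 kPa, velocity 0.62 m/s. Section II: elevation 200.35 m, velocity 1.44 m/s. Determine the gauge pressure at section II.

P₂ ≈ 369 kPa

Pressure head at I: ψ₁ = P₁/(ρg) = 479×1000 / (1000 × 9.81) = 48.83 m.
Velocity heads: v₁²/2g = 0.62²/19.62 = 0.020 m; v₂²/2g = 1.44²/19.62 = 0.106 m.
Total head H = z₁ + ψ₁ + v₁²/2g = 189.22 + 48.83 + 0.020 = 238.07 m.
ψ₂ = H − z₂ − v₂²/2g = 238.07 − 200.35 − 0.106 = 37.61 m.
P₂ = ρgψ₂ = 1000 × 9.81 × 37.61 ≈ 369 kPa.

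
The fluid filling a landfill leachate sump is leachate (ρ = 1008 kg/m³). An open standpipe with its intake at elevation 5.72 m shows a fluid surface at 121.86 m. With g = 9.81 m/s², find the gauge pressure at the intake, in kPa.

Pressure head ψ = h − z = 121.86 − 5.72 = 116.14 m.
P = ρgψ = 1008 × 9.81 × 116.14 = 1148448 Pa ≈ 1150 kPa.

P ≈ 1150 kPa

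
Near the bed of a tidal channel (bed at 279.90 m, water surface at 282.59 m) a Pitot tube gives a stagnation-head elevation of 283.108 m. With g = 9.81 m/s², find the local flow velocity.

v ≈ 3.19 m/s

Near the bed, under hydrostatic conditions, the piezometric head (z + ψ) equals the free-surface elevation, 282.59 m.
Velocity head = total − piezometric = 283.108 − 282.59 = 0.518 m.
v = √(2g·h_v) = √(2 × 9.81 × 0.518) = 3.19 m/s.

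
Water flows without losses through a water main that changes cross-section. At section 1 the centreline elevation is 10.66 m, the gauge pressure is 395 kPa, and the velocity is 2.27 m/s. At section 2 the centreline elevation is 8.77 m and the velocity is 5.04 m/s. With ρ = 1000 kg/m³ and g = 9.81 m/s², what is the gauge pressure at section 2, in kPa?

Pressure head at 1: ψ₁ = P₁/(ρg) = 395×1000 / (1000 × 9.81) = 40.27 m.
Velocity heads: v₁²/2g = 2.27²/19.62 = 0.263 m; v₂²/2g = 5.04²/19.62 = 1.295 m.
Total head H = z₁ + ψ₁ + v₁²/2g = 10.66 + 40.27 + 0.263 = 51.19 m.
ψ₂ = H − z₂ − v₂²/2g = 51.19 − 8.77 − 1.295 = 41.12 m.
P₂ = ρgψ₂ = 1000 × 9.81 × 41.12 ≈ 403 kPa.

P₂ ≈ 403 kPa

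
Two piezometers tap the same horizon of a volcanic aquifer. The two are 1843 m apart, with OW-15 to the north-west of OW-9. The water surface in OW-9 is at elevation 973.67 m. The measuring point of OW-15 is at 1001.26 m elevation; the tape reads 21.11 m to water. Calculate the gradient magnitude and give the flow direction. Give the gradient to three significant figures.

i ≈ 0.00352; groundwater flows toward the south-east

Total head at OW-9: h = 973.67 m (water level in the piezometer is the total head).
Total head at OW-15: h = 1001.26 − 21.11 = 980.15 m.
Head difference: h(OW-9) − h(OW-15) = 973.67 − 980.15 = -6.48 m.
Hydraulic gradient: i = |Δh| / L = 6.48 / 1843 = 0.00352.
Flow is from higher to lower head: from OW-15 toward OW-9, i.e. toward the south-east.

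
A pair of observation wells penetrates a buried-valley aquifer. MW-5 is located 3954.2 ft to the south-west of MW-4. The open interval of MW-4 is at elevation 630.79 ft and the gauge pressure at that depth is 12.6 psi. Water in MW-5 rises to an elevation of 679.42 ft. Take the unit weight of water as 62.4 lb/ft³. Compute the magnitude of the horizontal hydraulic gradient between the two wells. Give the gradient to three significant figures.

i ≈ 0.00494

Pressure head at MW-4: ψ = 144·P/γ = 144 × 12.6 / 62.4 = 29.08 ft.
Total head at MW-4: h = z + ψ = 630.79 + 29.08 = 659.87 ft.
Total head at MW-5: h = 679.42 ft (water level in the piezometer is the total head).
Head difference: h(MW-4) − h(MW-5) = 659.87 − 679.42 = -19.55 ft.
Hydraulic gradient: i = |Δh| / L = 19.55 / 3954.2 = 0.00494.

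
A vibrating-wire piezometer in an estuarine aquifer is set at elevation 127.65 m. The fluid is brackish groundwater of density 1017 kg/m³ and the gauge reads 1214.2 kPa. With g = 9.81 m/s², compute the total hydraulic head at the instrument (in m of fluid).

h ≈ 249.35 m

ψ = P/(ρg) = 1214.2×1000 / (1017 × 9.81) = 121.70 m.
h = z + ψ = 127.65 + 121.70 = 249.35 m.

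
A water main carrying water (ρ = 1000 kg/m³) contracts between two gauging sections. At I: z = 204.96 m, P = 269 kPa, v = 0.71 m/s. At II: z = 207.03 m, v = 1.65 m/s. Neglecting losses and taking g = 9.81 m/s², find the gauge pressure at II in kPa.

P₂ ≈ 248 kPa

Pressure head at I: ψ₁ = P₁/(ρg) = 269×1000 / (1000 × 9.81) = 27.42 m.
Velocity heads: v₁²/2g = 0.71²/19.62 = 0.026 m; v₂²/2g = 1.65²/19.62 = 0.139 m.
Total head H = z₁ + ψ₁ + v₁²/2g = 204.96 + 27.42 + 0.026 = 232.41 m.
ψ₂ = H − z₂ − v₂²/2g = 232.41 − 207.03 − 0.139 = 25.24 m.
P₂ = ρgψ₂ = 1000 × 9.81 × 25.24 ≈ 248 kPa.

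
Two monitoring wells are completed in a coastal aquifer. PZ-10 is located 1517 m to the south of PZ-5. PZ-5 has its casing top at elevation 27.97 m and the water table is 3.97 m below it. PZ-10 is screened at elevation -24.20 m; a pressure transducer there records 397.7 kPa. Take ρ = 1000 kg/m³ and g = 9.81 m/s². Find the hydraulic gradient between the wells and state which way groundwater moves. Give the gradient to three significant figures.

i ≈ 0.00505; groundwater flows toward the south

Total head at PZ-5: h = 27.97 − 3.97 = 24.00 m.
Pressure head at PZ-10: ψ = P/(ρg) = 397.7×1000 / (1000 × 9.81) = 40.54 m.
Total head at PZ-10: h = z + ψ = -24.20 + 40.54 = 16.34 m.
Head difference: h(PZ-5) − h(PZ-10) = 24.00 − 16.34 = 7.66 m.
Hydraulic gradient: i = |Δh| / L = 7.66 / 1517 = 0.00505.
Flow is from higher to lower head: from PZ-5 toward PZ-10, i.e. toward the south.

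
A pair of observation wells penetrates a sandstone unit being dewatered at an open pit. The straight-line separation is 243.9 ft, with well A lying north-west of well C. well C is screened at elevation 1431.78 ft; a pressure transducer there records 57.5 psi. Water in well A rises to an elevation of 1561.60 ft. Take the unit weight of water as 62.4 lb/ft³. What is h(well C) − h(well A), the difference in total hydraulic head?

Pressure head at well C: ψ = 144·P/γ = 144 × 57.5 / 62.4 = 132.69 ft.
Total head at well C: h = z + ψ = 1431.78 + 132.69 = 1564.47 ft.
Total head at well A: h = 1561.60 ft (water level in the piezometer is the total head).
Head difference: h(well C) − h(well A) = 1564.47 − 1561.60 = 2.87 ft.

Δh ≈ 2.87 ft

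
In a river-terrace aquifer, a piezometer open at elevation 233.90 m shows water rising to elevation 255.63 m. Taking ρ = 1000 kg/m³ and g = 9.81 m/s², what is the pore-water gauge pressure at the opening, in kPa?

P ≈ 213 kPa

Pressure head ψ = h − z = 255.63 − 233.90 = 21.73 m.
P = ρgψ = 1000 × 9.81 × 21.73 = 213171 Pa ≈ 213 kPa.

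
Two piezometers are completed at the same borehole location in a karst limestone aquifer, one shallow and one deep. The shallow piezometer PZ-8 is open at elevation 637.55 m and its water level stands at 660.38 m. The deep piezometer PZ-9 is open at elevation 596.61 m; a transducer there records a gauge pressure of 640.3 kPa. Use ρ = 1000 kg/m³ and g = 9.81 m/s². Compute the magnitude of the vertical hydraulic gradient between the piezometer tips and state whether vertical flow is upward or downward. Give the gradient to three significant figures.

|i_v| ≈ 0.0366; vertical flow is upward

Total head at PZ-8: h = 660.38 m (water level in the standpipe).
Pressure head at PZ-9: ψ = P/(ρg) = 640.3×1000 / (1000 × 9.81) = 65.27 m.
Total head at PZ-9: h = z + ψ = 596.61 + 65.27 = 661.88 m.
Δh = h(PZ-8) − h(PZ-9) = 660.38 − 661.88 = -1.50 m.
Vertical separation Δz = 637.55 − 596.61 = 40.94 m.
|i_v| = |Δh| / Δz = 1.50 / 40.94 = 0.0366.
Head is higher in the deep piezometer, so vertical flow is upward (discharge condition).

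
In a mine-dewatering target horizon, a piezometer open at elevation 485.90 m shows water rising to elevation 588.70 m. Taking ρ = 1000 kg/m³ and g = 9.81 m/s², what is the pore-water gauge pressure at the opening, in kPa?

P ≈ 1010 kPa

Pressure head ψ = h − z = 588.70 − 485.90 = 102.80 m.
P = ρgψ = 1000 × 9.81 × 102.80 = 1008468 Pa ≈ 1010 kPa.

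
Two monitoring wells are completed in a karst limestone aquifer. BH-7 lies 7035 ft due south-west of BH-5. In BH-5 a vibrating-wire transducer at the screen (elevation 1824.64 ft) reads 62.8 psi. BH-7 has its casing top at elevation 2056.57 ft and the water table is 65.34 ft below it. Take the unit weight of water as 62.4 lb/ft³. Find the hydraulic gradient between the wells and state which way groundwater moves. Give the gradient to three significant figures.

Pressure head at BH-5: ψ = 144·P/γ = 144 × 62.8 / 62.4 = 144.92 ft.
Total head at BH-5: h = z + ψ = 1824.64 + 144.92 = 1969.56 ft.
Total head at BH-7: h = 2056.57 − 65.34 = 1991.23 ft.
Head difference: h(BH-5) − h(BH-7) = 1969.56 − 1991.23 = -21.67 ft.
Hydraulic gradient: i = |Δh| / L = 21.67 / 7035 = 0.00308.
Flow is from higher to lower head: from BH-7 toward BH-5, i.e. toward the north-east.

i ≈ 0.00308; groundwater flows toward the north-east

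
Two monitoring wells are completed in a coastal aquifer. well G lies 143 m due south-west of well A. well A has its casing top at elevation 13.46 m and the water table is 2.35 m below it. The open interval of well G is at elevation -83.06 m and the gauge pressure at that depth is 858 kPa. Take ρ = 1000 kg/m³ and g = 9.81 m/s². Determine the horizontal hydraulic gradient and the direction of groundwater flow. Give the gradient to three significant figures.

Total head at well A: h = 13.46 − 2.35 = 11.11 m.
Pressure head at well G: ψ = P/(ρg) = 858×1000 / (1000 × 9.81) = 87.46 m.
Total head at well G: h = z + ψ = -83.06 + 87.46 = 4.40 m.
Head difference: h(well A) − h(well G) = 11.11 − 4.40 = 6.71 m.
Hydraulic gradient: i = |Δh| / L = 6.71 / 143 = 0.0469.
Flow is from higher to lower head: from well A toward well G, i.e. toward the south-west.

i ≈ 0.0469; groundwater flows toward the south-west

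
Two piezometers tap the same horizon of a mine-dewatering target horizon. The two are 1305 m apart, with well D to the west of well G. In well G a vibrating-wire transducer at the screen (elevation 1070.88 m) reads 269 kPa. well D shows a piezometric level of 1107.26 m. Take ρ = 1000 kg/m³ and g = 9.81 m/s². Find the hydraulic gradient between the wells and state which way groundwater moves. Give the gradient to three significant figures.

Pressure head at well G: ψ = P/(ρg) = 269×1000 / (1000 × 9.81) = 27.42 m.
Total head at well G: h = z + ψ = 1070.88 + 27.42 = 1098.30 m.
Total head at well D: h = 1107.26 m (water level in the piezometer is the total head).
Head difference: h(well G) − h(well D) = 1098.30 − 1107.26 = -8.96 m.
Hydraulic gradient: i = |Δh| / L = 8.96 / 1305 = 0.00687.
Flow is from higher to lower head: from well D toward well G, i.e. toward the east.

i ≈ 0.00687; groundwater flows toward the east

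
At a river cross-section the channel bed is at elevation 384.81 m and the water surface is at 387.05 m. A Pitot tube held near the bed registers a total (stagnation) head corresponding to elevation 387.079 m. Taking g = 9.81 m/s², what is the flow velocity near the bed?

Near the bed, under hydrostatic conditions, the piezometric head (z + ψ) equals the free-surface elevation, 387.05 m.
Velocity head = total − piezometric = 387.079 − 387.05 = 0.029 m.
v = √(2g·h_v) = √(2 × 9.81 × 0.029) = 0.754 m/s.

v ≈ 0.754 m/s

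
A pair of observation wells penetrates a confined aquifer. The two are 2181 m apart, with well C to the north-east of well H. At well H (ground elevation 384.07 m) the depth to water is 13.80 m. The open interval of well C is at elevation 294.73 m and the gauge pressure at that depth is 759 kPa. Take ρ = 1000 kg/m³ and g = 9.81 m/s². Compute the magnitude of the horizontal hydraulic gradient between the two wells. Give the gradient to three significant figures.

i ≈ 0.000839

Total head at well H: h = 384.07 − 13.80 = 370.27 m.
Pressure head at well C: ψ = P/(ρg) = 759×1000 / (1000 × 9.81) = 77.37 m.
Total head at well C: h = z + ψ = 294.73 + 77.37 = 372.10 m.
Head difference: h(well H) − h(well C) = 370.27 − 372.10 = -1.83 m.
Hydraulic gradient: i = |Δh| / L = 1.83 / 2181 = 0.000839.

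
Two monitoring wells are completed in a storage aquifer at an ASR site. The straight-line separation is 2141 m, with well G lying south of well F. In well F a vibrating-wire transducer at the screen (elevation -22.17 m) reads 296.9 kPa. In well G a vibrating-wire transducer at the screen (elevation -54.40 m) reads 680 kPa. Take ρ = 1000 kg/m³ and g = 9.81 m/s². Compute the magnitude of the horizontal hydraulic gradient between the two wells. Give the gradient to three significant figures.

i ≈ 0.00319

Pressure head at well F: ψ = P/(ρg) = 296.9×1000 / (1000 × 9.81) = 30.27 m.
Total head at well F: h = z + ψ = -22.17 + 30.27 = 8.10 m.
Pressure head at well G: ψ = P/(ρg) = 680×1000 / (1000 × 9.81) = 69.32 m.
Total head at well G: h = z + ψ = -54.40 + 69.32 = 14.92 m.
Head difference: h(well F) − h(well G) = 8.10 − 14.92 = -6.82 m.
Hydraulic gradient: i = |Δh| / L = 6.82 / 2141 = 0.00319.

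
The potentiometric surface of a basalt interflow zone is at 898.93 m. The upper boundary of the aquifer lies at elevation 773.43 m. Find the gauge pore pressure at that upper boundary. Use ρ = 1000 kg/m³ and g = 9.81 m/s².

P ≈ 1230 kPa

Pressure head at the aquifer top: ψ = h − z = 898.93 − 773.43 = 125.50 m.
P = ρgψ = 1000 × 9.81 × 125.50 = 1231155 Pa ≈ 1230 kPa.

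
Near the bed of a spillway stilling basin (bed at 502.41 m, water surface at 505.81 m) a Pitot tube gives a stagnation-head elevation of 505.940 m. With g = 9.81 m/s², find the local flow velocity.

Near the bed, under hydrostatic conditions, the piezometric head (z + ψ) equals the free-surface elevation, 505.81 m.
Velocity head = total − piezometric = 505.940 − 505.81 = 0.130 m.
v = √(2g·h_v) = √(2 × 9.81 × 0.130) = 1.60 m/s.

v ≈ 1.60 m/s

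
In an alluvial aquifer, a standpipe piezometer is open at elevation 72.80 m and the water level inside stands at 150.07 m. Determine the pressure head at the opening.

Total head h = 150.07 m (the water-surface elevation in the piezometer).
Pressure head ψ = h − z = 150.07 − 72.80 = 77.27 m.

ψ ≈ 77.27 m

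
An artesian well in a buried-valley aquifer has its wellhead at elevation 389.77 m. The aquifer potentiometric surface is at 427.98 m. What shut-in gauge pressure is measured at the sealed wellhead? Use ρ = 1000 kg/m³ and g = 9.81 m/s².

Head above the cap: Δh = 427.98 − 389.77 = 38.21 m.
P = ρgΔh = 1000 × 9.81 × 38.21 = 374840 Pa ≈ 375 kPa.

P ≈ 375 kPa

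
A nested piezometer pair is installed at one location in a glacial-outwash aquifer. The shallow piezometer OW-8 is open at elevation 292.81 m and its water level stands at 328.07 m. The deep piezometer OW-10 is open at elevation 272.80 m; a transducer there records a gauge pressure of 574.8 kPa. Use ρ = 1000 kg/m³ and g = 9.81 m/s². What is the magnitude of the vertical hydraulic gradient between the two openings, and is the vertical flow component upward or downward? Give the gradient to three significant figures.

Total head at OW-8: h = 328.07 m (water level in the standpipe).
Pressure head at OW-10: ψ = P/(ρg) = 574.8×1000 / (1000 × 9.81) = 58.59 m.
Total head at OW-10: h = z + ψ = 272.80 + 58.59 = 331.39 m.
Δh = h(OW-8) − h(OW-10) = 328.07 − 331.39 = -3.32 m.
Vertical separation Δz = 292.81 − 272.80 = 20.01 m.
|i_v| = |Δh| / Δz = 3.32 / 20.01 = 0.166.
Head is higher in the deep piezometer, so vertical flow is upward (discharge condition).

|i_v| ≈ 0.166; vertical flow is upward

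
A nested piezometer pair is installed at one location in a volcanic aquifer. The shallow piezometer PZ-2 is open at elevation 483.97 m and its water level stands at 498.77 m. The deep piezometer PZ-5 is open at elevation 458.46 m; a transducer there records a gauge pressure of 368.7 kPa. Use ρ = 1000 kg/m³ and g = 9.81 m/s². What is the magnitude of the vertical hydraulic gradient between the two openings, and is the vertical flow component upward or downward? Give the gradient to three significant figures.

|i_v| ≈ 0.107; vertical flow is downward

Total head at PZ-2: h = 498.77 m (water level in the standpipe).
Pressure head at PZ-5: ψ = P/(ρg) = 368.7×1000 / (1000 × 9.81) = 37.58 m.
Total head at PZ-5: h = z + ψ = 458.46 + 37.58 = 496.04 m.
Δh = h(PZ-2) − h(PZ-5) = 498.77 − 496.04 = 2.73 m.
Vertical separation Δz = 483.97 − 458.46 = 25.51 m.
|i_v| = |Δh| / Δz = 2.73 / 25.51 = 0.107.
Head is higher in the shallow piezometer, so vertical flow is downward (recharge condition).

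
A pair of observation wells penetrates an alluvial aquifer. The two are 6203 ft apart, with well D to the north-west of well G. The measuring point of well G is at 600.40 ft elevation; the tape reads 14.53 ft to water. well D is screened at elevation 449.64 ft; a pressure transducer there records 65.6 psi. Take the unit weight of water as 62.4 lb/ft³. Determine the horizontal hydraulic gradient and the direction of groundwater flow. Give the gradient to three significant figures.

i ≈ 0.00244; groundwater flows toward the south-east

Total head at well G: h = 600.40 − 14.53 = 585.87 ft.
Pressure head at well D: ψ = 144·P/γ = 144 × 65.6 / 62.4 = 151.38 ft.
Total head at well D: h = z + ψ = 449.64 + 151.38 = 601.02 ft.
Head difference: h(well G) − h(well D) = 585.87 − 601.02 = -15.15 ft.
Hydraulic gradient: i = |Δh| / L = 15.15 / 6203 = 0.00244.
Flow is from higher to lower head: from well D toward well G, i.e. toward the south-east.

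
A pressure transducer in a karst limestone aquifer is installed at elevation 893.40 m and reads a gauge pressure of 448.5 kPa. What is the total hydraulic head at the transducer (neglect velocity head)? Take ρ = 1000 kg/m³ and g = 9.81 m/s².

h ≈ 939.12 m

ψ = P/(ρg) = 448.5×1000 / (1000 × 9.81) = 45.72 m.
h = z + ψ = 893.40 + 45.72 = 939.12 m.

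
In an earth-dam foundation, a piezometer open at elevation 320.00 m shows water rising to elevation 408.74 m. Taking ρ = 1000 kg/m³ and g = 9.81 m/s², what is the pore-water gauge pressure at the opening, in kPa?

P ≈ 871 kPa

Pressure head ψ = h − z = 408.74 − 320.00 = 88.74 m.
P = ρgψ = 1000 × 9.81 × 88.74 = 870539 Pa ≈ 871 kPa.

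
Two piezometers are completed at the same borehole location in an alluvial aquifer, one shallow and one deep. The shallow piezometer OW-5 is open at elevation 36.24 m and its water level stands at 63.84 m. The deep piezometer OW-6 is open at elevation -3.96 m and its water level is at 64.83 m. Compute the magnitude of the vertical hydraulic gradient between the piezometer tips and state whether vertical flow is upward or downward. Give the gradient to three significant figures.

|i_v| ≈ 0.0246; vertical flow is upward

Total head at OW-5: h = 63.84 m (water level in the standpipe).
Total head at OW-6: h = 64.83 m.
Δh = h(OW-5) − h(OW-6) = 63.84 − 64.83 = -0.99 m.
Vertical separation Δz = 36.24 − (-3.96) = 40.20 m.
|i_v| = |Δh| / Δz = 0.99 / 40.20 = 0.0246.
Head is higher in the deep piezometer, so vertical flow is upward (discharge condition).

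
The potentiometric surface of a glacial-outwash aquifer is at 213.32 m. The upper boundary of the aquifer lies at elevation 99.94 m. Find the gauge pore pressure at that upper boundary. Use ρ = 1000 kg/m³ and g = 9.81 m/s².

Pressure head at the aquifer top: ψ = h − z = 213.32 − 99.94 = 113.38 m.
P = ρgψ = 1000 × 9.81 × 113.38 = 1112258 Pa ≈ 1110 kPa.

P ≈ 1110 kPa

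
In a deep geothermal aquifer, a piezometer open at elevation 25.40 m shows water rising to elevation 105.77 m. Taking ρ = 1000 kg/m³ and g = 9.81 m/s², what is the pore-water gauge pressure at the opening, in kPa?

Pressure head ψ = h − z = 105.77 − 25.40 = 80.37 m.
P = ρgψ = 1000 × 9.81 × 80.37 = 788430 Pa ≈ 788 kPa.

P ≈ 788 kPa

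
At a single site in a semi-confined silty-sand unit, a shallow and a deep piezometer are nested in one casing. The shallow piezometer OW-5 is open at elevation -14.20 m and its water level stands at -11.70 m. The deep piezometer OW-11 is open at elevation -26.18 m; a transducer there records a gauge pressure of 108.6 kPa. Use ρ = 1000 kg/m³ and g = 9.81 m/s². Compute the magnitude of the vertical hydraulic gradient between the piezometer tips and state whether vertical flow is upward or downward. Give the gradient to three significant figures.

|i_v| ≈ 0.285; vertical flow is downward

Total head at OW-5: h = -11.70 m (water level in the standpipe).
Pressure head at OW-11: ψ = P/(ρg) = 108.6×1000 / (1000 × 9.81) = 11.07 m.
Total head at OW-11: h = z + ψ = -26.18 + 11.07 = -15.11 m.
Δh = h(OW-5) − h(OW-11) = -11.70 − (-15.11) = 3.41 m.
Vertical separation Δz = -14.20 − (-26.18) = 11.98 m.
|i_v| = |Δh| / Δz = 3.41 / 11.98 = 0.285.
Head is higher in the shallow piezometer, so vertical flow is downward (recharge condition).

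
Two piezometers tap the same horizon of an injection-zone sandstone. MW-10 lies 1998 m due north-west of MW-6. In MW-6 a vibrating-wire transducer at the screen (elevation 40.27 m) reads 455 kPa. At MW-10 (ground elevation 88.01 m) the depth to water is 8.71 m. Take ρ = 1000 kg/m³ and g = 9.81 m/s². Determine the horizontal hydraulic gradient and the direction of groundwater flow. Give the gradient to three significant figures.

i ≈ 0.00368; groundwater flows toward the north-west

Pressure head at MW-6: ψ = P/(ρg) = 455×1000 / (1000 × 9.81) = 46.38 m.
Total head at MW-6: h = z + ψ = 40.27 + 46.38 = 86.65 m.
Total head at MW-10: h = 88.01 − 8.71 = 79.30 m.
Head difference: h(MW-6) − h(MW-10) = 86.65 − 79.30 = 7.35 m.
Hydraulic gradient: i = |Δh| / L = 7.35 / 1998 = 0.00368.
Flow is from higher to lower head: from MW-6 toward MW-10, i.e. toward the north-west.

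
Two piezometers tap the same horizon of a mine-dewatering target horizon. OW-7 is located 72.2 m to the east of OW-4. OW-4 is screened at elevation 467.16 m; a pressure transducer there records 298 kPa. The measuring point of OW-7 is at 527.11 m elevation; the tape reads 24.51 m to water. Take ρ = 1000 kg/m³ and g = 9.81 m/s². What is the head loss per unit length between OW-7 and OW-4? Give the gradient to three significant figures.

Pressure head at OW-4: ψ = P/(ρg) = 298×1000 / (1000 × 9.81) = 30.38 m.
Total head at OW-4: h = z + ψ = 467.16 + 30.38 = 497.54 m.
Total head at OW-7: h = 527.11 − 24.51 = 502.60 m.
Head difference: h(OW-4) − h(OW-7) = 497.54 − 502.60 = -5.06 m.
Hydraulic gradient: i = |Δh| / L = 5.06 / 72.2 = 0.0701.

i ≈ 0.0701 m/m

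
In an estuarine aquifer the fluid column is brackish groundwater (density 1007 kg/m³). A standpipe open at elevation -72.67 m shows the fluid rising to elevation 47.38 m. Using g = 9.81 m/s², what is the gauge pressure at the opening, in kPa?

P ≈ 1190 kPa

Pressure head ψ = h − z = 47.38 − (-72.67) = 120.05 m.
P = ρgψ = 1007 × 9.81 × 120.05 = 1185934 Pa ≈ 1190 kPa.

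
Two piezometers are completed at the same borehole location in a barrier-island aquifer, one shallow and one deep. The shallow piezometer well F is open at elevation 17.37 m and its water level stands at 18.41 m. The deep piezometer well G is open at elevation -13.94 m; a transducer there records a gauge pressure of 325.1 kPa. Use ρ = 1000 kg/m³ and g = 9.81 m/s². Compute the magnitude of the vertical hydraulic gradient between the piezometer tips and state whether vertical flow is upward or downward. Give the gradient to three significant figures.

Total head at well F: h = 18.41 m (water level in the standpipe).
Pressure head at well G: ψ = P/(ρg) = 325.1×1000 / (1000 × 9.81) = 33.14 m.
Total head at well G: h = z + ψ = -13.94 + 33.14 = 19.20 m.
Δh = h(well F) − h(well G) = 18.41 − 19.20 = -0.79 m.
Vertical separation Δz = 17.37 − (-13.94) = 31.31 m.
|i_v| = |Δh| / Δz = 0.79 / 31.31 = 0.0252.
Head is higher in the deep piezometer, so vertical flow is upward (discharge condition).

|i_v| ≈ 0.0252; vertical flow is upward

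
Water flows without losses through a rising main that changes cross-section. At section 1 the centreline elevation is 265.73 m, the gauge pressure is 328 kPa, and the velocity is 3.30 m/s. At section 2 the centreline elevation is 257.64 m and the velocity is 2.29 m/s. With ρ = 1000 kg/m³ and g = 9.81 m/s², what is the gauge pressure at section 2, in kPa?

P₂ ≈ 410 kPa

Pressure head at 1: ψ₁ = P₁/(ρg) = 328×1000 / (1000 × 9.81) = 33.44 m.
Velocity heads: v₁²/2g = 3.30²/19.62 = 0.555 m; v₂²/2g = 2.29²/19.62 = 0.267 m.
Total head H = z₁ + ψ₁ + v₁²/2g = 265.73 + 33.44 + 0.555 = 299.73 m.
ψ₂ = H − z₂ − v₂²/2g = 299.73 − 257.64 − 0.267 = 41.82 m.
P₂ = ρgψ₂ = 1000 × 9.81 × 41.82 ≈ 410 kPa.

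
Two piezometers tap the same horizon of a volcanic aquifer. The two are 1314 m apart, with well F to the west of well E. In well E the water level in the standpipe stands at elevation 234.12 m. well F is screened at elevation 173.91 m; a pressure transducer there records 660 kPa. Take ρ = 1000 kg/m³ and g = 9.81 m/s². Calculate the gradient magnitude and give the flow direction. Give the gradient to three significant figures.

Total head at well E: h = 234.12 m (water level in the piezometer is the total head).
Pressure head at well F: ψ = P/(ρg) = 660×1000 / (1000 × 9.81) = 67.28 m.
Total head at well F: h = z + ψ = 173.91 + 67.28 = 241.19 m.
Head difference: h(well E) − h(well F) = 234.12 − 241.19 = -7.07 m.
Hydraulic gradient: i = |Δh| / L = 7.07 / 1314 = 0.00538.
Flow is from higher to lower head: from well F toward well E, i.e. toward the east.

i ≈ 0.00538; groundwater flows toward the east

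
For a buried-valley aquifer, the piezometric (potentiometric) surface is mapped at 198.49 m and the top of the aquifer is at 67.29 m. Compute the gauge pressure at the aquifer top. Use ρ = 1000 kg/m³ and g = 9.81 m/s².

P ≈ 1290 kPa

Pressure head at the aquifer top: ψ = h − z = 198.49 − 67.29 = 131.20 m.
P = ρgψ = 1000 × 9.81 × 131.20 = 1287072 Pa ≈ 1290 kPa.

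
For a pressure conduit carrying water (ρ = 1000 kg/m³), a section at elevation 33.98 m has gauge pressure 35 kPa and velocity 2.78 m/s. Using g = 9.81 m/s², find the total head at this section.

Pressure head ψ = P/(ρg) = 35×1000 / (1000 × 9.81) = 3.57 m.
Velocity head = v²/(2g) = 2.78² / (2 × 9.81) = 0.394 m.
h = z + ψ + v²/(2g) = 33.98 + 3.57 + 0.394 = 37.94 m.

h ≈ 37.94 m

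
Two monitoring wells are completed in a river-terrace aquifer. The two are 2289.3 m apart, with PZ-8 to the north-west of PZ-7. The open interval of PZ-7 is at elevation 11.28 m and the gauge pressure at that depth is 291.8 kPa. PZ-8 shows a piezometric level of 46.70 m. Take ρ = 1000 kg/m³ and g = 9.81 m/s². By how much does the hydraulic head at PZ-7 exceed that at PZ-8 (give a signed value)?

Δh ≈ -5.67 m

Pressure head at PZ-7: ψ = P/(ρg) = 291.8×1000 / (1000 × 9.81) = 29.75 m.
Total head at PZ-7: h = z + ψ = 11.28 + 29.75 = 41.03 m.
Total head at PZ-8: h = 46.70 m (water level in the piezometer is the total head).
Head difference: h(PZ-7) − h(PZ-8) = 41.03 − 46.70 = -5.67 m.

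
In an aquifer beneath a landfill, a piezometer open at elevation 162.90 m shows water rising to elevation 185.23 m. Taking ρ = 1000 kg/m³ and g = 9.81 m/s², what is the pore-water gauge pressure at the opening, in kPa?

P ≈ 219 kPa

Pressure head ψ = h − z = 185.23 − 162.90 = 22.33 m.
P = ρgψ = 1000 × 9.81 × 22.33 = 219057 Pa ≈ 219 kPa.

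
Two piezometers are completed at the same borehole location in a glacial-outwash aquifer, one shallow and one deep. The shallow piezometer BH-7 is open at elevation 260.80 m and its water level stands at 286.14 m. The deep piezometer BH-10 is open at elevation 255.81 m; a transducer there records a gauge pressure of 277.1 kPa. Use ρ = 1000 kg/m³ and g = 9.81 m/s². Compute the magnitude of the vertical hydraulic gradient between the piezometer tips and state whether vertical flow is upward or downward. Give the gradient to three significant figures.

|i_v| ≈ 0.417; vertical flow is downward

Total head at BH-7: h = 286.14 m (water level in the standpipe).
Pressure head at BH-10: ψ = P/(ρg) = 277.1×1000 / (1000 × 9.81) = 28.25 m.
Total head at BH-10: h = z + ψ = 255.81 + 28.25 = 284.06 m.
Δh = h(BH-7) − h(BH-10) = 286.14 − 284.06 = 2.08 m.
Vertical separation Δz = 260.80 − 255.81 = 4.99 m.
|i_v| = |Δh| / Δz = 2.08 / 4.99 = 0.417.
Head is higher in the shallow piezometer, so vertical flow is downward (recharge condition).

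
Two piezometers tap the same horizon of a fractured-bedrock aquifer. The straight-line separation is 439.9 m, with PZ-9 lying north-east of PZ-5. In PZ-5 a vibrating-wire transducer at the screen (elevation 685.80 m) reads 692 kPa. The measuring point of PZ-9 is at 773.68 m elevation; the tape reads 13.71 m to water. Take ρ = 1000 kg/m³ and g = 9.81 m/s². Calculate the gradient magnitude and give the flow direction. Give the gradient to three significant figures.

Pressure head at PZ-5: ψ = P/(ρg) = 692×1000 / (1000 × 9.81) = 70.54 m.
Total head at PZ-5: h = z + ψ = 685.80 + 70.54 = 756.34 m.
Total head at PZ-9: h = 773.68 − 13.71 = 759.97 m.
Head difference: h(PZ-5) − h(PZ-9) = 756.34 − 759.97 = -3.63 m.
Hydraulic gradient: i = |Δh| / L = 3.63 / 439.9 = 0.00825.
Flow is from higher to lower head: from PZ-9 toward PZ-5, i.e. toward the south-west.

i ≈ 0.00825; groundwater flows toward the south-west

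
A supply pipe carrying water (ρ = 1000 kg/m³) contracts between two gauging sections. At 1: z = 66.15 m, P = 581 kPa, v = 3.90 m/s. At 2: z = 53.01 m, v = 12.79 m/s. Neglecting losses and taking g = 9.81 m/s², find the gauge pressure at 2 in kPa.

Pressure head at 1: ψ₁ = P₁/(ρg) = 581×1000 / (1000 × 9.81) = 59.23 m.
Velocity heads: v₁²/2g = 3.90²/19.62 = 0.775 m; v₂²/2g = 12.79²/19.62 = 8.338 m.
Total head H = z₁ + ψ₁ + v₁²/2g = 66.15 + 59.23 + 0.775 = 126.16 m.
ψ₂ = H − z₂ − v₂²/2g = 126.16 − 53.01 − 8.338 = 64.81 m.
P₂ = ρgψ₂ = 1000 × 9.81 × 64.81 ≈ 636 kPa.

P₂ ≈ 636 kPa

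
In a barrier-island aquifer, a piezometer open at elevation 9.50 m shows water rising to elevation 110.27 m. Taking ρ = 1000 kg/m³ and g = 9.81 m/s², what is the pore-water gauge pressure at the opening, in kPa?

P ≈ 989 kPa

Pressure head ψ = h − z = 110.27 − 9.50 = 100.77 m.
P = ρgψ = 1000 × 9.81 × 100.77 = 988554 Pa ≈ 989 kPa.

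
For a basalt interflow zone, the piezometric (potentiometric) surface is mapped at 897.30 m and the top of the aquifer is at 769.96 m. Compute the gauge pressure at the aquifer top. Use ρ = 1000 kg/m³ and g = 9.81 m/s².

P ≈ 1250 kPa

Pressure head at the aquifer top: ψ = h − z = 897.30 − 769.96 = 127.34 m.
P = ρgψ = 1000 × 9.81 × 127.34 = 1249205 Pa ≈ 1250 kPa.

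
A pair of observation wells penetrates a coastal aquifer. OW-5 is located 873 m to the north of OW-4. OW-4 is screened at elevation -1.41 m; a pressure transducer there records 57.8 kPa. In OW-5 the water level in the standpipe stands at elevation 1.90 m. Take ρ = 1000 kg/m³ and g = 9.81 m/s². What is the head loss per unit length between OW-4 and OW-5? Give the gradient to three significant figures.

Pressure head at OW-4: ψ = P/(ρg) = 57.8×1000 / (1000 × 9.81) = 5.89 m.
Total head at OW-4: h = z + ψ = -1.41 + 5.89 = 4.48 m.
Total head at OW-5: h = 1.90 m (water level in the piezometer is the total head).
Head difference: h(OW-4) − h(OW-5) = 4.48 − 1.90 = 2.58 m.
Hydraulic gradient: i = |Δh| / L = 2.58 / 873 = 0.00296.

i ≈ 0.00296 m/m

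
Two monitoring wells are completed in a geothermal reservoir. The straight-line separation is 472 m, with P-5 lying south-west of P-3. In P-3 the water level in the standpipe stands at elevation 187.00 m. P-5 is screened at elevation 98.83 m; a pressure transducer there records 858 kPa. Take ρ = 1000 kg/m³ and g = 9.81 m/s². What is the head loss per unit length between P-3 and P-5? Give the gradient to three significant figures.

Total head at P-3: h = 187.00 m (water level in the piezometer is the total head).
Pressure head at P-5: ψ = P/(ρg) = 858×1000 / (1000 × 9.81) = 87.46 m.
Total head at P-5: h = z + ψ = 98.83 + 87.46 = 186.29 m.
Head difference: h(P-3) − h(P-5) = 187.00 − 186.29 = 0.71 m.
Hydraulic gradient: i = |Δh| / L = 0.71 / 472 = 0.00150.

i ≈ 0.00150 m/m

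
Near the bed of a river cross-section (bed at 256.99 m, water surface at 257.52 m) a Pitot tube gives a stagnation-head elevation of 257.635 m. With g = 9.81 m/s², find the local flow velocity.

Near the bed, under hydrostatic conditions, the piezometric head (z + ψ) equals the free-surface elevation, 257.52 m.
Velocity head = total − piezometric = 257.635 − 257.52 = 0.115 m.
v = √(2g·h_v) = √(2 × 9.81 × 0.115) = 1.50 m/s.

v ≈ 1.50 m/s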